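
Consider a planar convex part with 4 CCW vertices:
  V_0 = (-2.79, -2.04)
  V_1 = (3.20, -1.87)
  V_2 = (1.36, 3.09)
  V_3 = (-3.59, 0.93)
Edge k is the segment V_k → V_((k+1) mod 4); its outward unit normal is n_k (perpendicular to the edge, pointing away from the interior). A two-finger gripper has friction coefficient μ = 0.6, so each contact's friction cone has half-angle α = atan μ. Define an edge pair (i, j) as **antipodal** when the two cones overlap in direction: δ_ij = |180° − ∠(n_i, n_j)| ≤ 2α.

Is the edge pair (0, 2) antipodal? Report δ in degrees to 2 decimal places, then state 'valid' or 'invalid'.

δ = 21.95°, valid

α = atan 0.6 = 30.96°;  2α = 61.93°
edge 0: e_0 = (+5.99, +0.17);  n_0 = (+0.0284, -0.9996)
edge 2: e_2 = (-4.95, -2.16);  n_2 = (-0.3999, +0.9165)
∠(n_0, n_2) = 158.05°
δ = |180° − 158.05°| = 21.95°
21.95° ≤ 2α = 61.93°  →  valid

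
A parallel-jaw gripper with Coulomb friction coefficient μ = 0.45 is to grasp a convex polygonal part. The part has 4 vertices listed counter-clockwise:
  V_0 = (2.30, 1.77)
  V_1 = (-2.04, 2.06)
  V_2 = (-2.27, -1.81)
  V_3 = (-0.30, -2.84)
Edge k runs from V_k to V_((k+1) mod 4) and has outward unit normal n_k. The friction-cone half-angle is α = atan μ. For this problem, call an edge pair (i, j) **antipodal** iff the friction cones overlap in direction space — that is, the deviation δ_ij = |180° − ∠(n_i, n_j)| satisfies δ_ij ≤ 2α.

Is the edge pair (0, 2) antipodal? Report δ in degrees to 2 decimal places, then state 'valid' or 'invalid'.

δ = 23.78°, valid

α = atan 0.45 = 24.23°;  2α = 48.46°
edge 0: e_0 = (-4.34, +0.29);  n_0 = (+0.0667, +0.9978)
edge 2: e_2 = (+1.97, -1.03);  n_2 = (-0.4633, -0.8862)
∠(n_0, n_2) = 156.22°
δ = |180° − 156.22°| = 23.78°
23.78° ≤ 2α = 48.46°  →  valid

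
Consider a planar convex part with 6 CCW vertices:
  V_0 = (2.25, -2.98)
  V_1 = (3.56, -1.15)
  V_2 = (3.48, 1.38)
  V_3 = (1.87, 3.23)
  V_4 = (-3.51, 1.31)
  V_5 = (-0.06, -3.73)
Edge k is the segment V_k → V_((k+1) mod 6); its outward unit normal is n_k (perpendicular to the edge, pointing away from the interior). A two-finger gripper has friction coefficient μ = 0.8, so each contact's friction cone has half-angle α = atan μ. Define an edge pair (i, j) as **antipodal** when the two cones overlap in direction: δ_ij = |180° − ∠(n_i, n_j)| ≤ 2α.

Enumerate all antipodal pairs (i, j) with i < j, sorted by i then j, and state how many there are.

α = atan 0.8 = 38.66°;  2α = 77.32°
n_0 = (+0.8131, -0.5821)
n_1 = (+0.9995, +0.0316)
n_2 = (+0.7543, +0.6565)
n_3 = (-0.3361, +0.9418)
n_4 = (-0.8252, -0.5649)
n_5 = (+0.3088, -0.9511)
  (0,1): δ = 142.59°  ·
  (0,2): δ = 103.37°  ·
  (0,3): δ = 34.76°  ✓
  (0,4): δ = 69.99°  ✓
  (0,5): δ = 143.58°  ·
  (1,2): δ = 140.78°  ·
  (1,3): δ = 72.17°  ✓
  (1,4): δ = 32.58°  ✓
  (1,5): δ = 106.18°  ·
  (2,3): δ = 111.39°  ·
  (2,4): δ = 6.64°  ✓
  (2,5): δ = 66.96°  ✓
  (3,4): δ = 75.25°  ✓
  (3,5): δ = 1.65°  ✓
  (4,5): δ = 106.41°  ·
antipodal pairs: 8

count = 8; pairs: (0,3), (0,4), (1,3), (1,4), (2,4), (2,5), (3,4), (3,5)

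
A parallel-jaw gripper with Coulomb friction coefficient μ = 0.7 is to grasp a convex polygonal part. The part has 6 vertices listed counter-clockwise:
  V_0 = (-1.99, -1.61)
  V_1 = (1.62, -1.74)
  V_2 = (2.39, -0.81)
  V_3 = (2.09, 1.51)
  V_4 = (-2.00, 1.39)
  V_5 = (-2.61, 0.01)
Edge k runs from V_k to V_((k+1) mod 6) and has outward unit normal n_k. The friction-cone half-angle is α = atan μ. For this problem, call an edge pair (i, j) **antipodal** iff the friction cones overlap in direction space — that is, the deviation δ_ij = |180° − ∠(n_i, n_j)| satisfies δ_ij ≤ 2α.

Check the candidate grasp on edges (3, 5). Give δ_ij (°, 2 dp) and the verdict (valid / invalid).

δ = 70.74°, invalid

α = atan 0.7 = 34.99°;  2α = 69.98°
edge 3: e_3 = (-4.09, -0.12);  n_3 = (-0.0293, +0.9996)
edge 5: e_5 = (+0.62, -1.62);  n_5 = (-0.9339, -0.3574)
∠(n_3, n_5) = 109.26°
δ = |180° − 109.26°| = 70.74°
70.74° > 2α = 69.98°  →  invalid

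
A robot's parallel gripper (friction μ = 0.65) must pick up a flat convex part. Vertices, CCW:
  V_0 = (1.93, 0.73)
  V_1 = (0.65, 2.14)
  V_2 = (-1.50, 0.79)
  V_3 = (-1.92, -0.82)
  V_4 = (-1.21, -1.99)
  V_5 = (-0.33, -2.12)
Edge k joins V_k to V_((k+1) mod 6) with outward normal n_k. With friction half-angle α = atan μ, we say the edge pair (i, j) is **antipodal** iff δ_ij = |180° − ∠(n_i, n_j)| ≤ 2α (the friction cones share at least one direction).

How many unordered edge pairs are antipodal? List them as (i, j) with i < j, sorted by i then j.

count = 6; pairs: (0,2), (0,3), (0,4), (1,4), (1,5), (2,5)

α = atan 0.65 = 33.02°;  2α = 66.05°
n_0 = (+0.7404, +0.6721)
n_1 = (-0.5318, +0.8469)
n_2 = (-0.9676, +0.2524)
n_3 = (-0.8549, -0.5188)
n_4 = (-0.1461, -0.9893)
n_5 = (+0.7835, -0.6213)
  (0,1): δ = 100.11°  ·
  (0,2): δ = 56.85°  ✓
  (0,3): δ = 10.98°  ✓
  (0,4): δ = 39.36°  ✓
  (0,5): δ = 99.35°  ·
  (1,2): δ = 136.75°  ·
  (1,3): δ = 90.87°  ·
  (1,4): δ = 40.53°  ✓
  (1,5): δ = 19.46°  ✓
  (2,3): δ = 134.13°  ·
  (2,4): δ = 83.78°  ·
  (2,5): δ = 23.79°  ✓
  (3,4): δ = 129.65°  ·
  (3,5): δ = 69.66°  ·
  (4,5): δ = 120.01°  ·
antipodal pairs: 6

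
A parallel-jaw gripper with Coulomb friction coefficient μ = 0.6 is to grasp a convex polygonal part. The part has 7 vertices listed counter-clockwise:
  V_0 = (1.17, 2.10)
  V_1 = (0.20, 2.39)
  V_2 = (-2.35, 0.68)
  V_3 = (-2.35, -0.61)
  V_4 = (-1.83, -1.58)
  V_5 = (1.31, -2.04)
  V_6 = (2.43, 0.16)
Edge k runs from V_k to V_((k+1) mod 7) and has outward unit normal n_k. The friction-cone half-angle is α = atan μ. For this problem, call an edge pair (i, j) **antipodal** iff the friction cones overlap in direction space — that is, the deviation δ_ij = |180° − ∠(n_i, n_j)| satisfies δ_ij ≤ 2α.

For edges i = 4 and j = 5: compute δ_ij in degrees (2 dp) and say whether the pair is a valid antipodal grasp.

α = atan 0.6 = 30.96°;  2α = 61.93°
edge 4: e_4 = (+3.14, -0.46);  n_4 = (-0.1449, -0.9894)
edge 5: e_5 = (+1.12, +2.20);  n_5 = (+0.8912, -0.4537)
∠(n_4, n_5) = 71.35°
δ = |180° − 71.35°| = 108.65°
108.65° > 2α = 61.93°  →  invalid

δ = 108.65°, invalid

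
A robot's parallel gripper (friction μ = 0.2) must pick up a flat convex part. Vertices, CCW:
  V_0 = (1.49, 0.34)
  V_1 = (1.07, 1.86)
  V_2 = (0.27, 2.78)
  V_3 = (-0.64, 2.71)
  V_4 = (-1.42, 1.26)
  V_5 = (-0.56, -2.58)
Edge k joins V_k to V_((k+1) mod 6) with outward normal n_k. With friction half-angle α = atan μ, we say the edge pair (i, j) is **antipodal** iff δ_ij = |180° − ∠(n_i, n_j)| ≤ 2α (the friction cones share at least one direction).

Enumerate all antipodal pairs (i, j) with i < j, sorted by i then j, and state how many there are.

count = 2; pairs: (0,4), (3,5)

α = atan 0.2 = 11.31°;  2α = 22.62°
n_0 = (+0.9639, +0.2663)
n_1 = (+0.7546, +0.6562)
n_2 = (-0.0767, +0.9971)
n_3 = (-0.8807, +0.4737)
n_4 = (-0.9758, -0.2185)
n_5 = (+0.8184, -0.5746)
  (0,1): δ = 154.44°  ·
  (0,2): δ = 101.05°  ·
  (0,3): δ = 43.72°  ·
  (0,4): δ = 2.82°  ✓
  (0,5): δ = 129.48°  ·
  (1,2): δ = 126.61°  ·
  (1,3): δ = 69.29°  ·
  (1,4): δ = 28.39°  ·
  (1,5): δ = 103.92°  ·
  (2,3): δ = 122.68°  ·
  (2,4): δ = 81.78°  ·
  (2,5): δ = 50.53°  ·
  (3,4): δ = 139.10°  ·
  (3,5): δ = 6.79°  ✓
  (4,5): δ = 47.69°  ·
antipodal pairs: 2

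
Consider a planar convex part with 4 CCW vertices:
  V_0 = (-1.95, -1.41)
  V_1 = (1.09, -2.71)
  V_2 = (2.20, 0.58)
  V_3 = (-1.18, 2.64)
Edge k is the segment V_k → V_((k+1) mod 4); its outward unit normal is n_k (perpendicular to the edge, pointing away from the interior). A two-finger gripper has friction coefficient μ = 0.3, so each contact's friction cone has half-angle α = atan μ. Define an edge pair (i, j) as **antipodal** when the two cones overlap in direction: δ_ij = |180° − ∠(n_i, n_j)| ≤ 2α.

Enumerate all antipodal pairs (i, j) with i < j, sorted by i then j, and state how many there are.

count = 2; pairs: (0,2), (1,3)

α = atan 0.3 = 16.70°;  2α = 33.40°
n_0 = (-0.3932, -0.9195)
n_1 = (+0.9475, -0.3197)
n_2 = (+0.5204, +0.8539)
n_3 = (-0.9824, +0.1868)
  (0,1): δ = 85.49°  ·
  (0,2): δ = 8.21°  ✓
  (0,3): δ = 102.39°  ·
  (1,2): δ = 102.72°  ·
  (1,3): δ = 7.88°  ✓
  (2,3): δ = 69.40°  ·
antipodal pairs: 2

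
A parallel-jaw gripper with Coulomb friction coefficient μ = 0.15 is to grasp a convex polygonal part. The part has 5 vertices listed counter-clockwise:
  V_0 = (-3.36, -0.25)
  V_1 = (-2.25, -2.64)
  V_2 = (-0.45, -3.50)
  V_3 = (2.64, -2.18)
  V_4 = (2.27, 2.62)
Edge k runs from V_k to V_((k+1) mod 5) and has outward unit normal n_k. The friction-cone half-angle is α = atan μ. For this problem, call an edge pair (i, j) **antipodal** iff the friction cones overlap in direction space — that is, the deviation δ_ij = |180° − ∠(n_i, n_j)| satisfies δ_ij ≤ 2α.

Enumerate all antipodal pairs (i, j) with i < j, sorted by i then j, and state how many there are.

count = 1; pairs: (2,4)

α = atan 0.15 = 8.53°;  2α = 17.06°
n_0 = (-0.9070, -0.4212)
n_1 = (-0.4311, -0.9023)
n_2 = (+0.3928, -0.9196)
n_3 = (+0.9970, +0.0769)
n_4 = (-0.4542, +0.8909)
  (0,1): δ = 140.45°  ·
  (0,2): δ = 91.78°  ·
  (0,3): δ = 20.50°  ·
  (0,4): δ = 92.10°  ·
  (1,2): δ = 131.33°  ·
  (1,3): δ = 60.05°  ·
  (1,4): δ = 52.55°  ·
  (2,3): δ = 108.72°  ·
  (2,4): δ = 3.88°  ✓
  (3,4): δ = 67.40°  ·
antipodal pairs: 1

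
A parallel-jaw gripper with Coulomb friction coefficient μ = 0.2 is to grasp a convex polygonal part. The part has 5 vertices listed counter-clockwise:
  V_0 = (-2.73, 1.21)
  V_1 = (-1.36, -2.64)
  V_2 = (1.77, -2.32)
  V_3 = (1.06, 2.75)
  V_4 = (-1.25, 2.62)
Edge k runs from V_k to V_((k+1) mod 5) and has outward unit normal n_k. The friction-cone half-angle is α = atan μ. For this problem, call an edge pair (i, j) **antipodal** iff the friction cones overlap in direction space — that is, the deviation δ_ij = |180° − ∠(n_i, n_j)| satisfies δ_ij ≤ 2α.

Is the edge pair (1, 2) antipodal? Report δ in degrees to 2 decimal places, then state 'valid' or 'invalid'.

δ = 87.87°, invalid

α = atan 0.2 = 11.31°;  2α = 22.62°
edge 1: e_1 = (+3.13, +0.32);  n_1 = (+0.1017, -0.9948)
edge 2: e_2 = (-0.71, +5.07);  n_2 = (+0.9903, +0.1387)
∠(n_1, n_2) = 92.13°
δ = |180° − 92.13°| = 87.87°
87.87° > 2α = 22.62°  →  invalid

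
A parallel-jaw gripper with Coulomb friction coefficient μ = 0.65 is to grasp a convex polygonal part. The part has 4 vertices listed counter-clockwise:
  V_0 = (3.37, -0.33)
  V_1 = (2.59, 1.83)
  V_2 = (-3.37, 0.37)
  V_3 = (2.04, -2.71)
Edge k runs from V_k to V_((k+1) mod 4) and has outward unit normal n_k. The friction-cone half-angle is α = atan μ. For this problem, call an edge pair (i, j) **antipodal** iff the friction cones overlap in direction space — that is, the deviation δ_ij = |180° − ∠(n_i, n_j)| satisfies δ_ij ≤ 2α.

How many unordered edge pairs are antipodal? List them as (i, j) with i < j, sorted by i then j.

α = atan 0.65 = 33.02°;  2α = 66.05°
n_0 = (+0.9406, +0.3396)
n_1 = (-0.2379, +0.9713)
n_2 = (-0.4948, -0.8690)
n_3 = (+0.8729, -0.4878)
  (0,1): δ = 96.09°  ·
  (0,2): δ = 40.49°  ✓
  (0,3): δ = 130.95°  ·
  (1,2): δ = 43.42°  ✓
  (1,3): δ = 47.04°  ✓
  (2,3): δ = 89.54°  ·
antipodal pairs: 3

count = 3; pairs: (0,2), (1,2), (1,3)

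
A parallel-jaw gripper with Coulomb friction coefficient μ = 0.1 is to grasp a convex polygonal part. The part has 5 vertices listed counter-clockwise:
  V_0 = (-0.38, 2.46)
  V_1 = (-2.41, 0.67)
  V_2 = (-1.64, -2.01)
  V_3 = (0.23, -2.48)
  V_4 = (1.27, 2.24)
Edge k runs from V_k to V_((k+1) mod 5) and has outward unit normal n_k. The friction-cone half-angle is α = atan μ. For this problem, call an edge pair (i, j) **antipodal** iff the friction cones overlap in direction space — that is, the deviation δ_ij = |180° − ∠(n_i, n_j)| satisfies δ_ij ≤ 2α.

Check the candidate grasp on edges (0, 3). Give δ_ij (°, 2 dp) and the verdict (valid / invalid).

δ = 36.17°, invalid

α = atan 0.1 = 5.71°;  2α = 11.42°
edge 0: e_0 = (-2.03, -1.79);  n_0 = (-0.6614, +0.7501)
edge 3: e_3 = (+1.04, +4.72);  n_3 = (+0.9766, -0.2152)
∠(n_0, n_3) = 143.83°
δ = |180° − 143.83°| = 36.17°
36.17° > 2α = 11.42°  →  invalid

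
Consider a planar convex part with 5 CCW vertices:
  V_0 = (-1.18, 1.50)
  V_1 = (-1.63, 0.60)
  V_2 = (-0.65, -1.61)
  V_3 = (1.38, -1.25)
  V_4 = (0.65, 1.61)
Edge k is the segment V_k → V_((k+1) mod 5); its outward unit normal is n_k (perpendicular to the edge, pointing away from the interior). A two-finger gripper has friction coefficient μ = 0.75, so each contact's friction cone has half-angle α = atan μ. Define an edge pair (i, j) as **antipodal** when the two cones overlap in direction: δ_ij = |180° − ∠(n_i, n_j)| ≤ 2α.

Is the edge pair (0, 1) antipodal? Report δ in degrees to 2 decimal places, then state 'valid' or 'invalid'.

δ = 129.52°, invalid

α = atan 0.75 = 36.87°;  2α = 73.74°
edge 0: e_0 = (-0.45, -0.90);  n_0 = (-0.8944, +0.4472)
edge 1: e_1 = (+0.98, -2.21);  n_1 = (-0.9142, -0.4054)
∠(n_0, n_1) = 50.48°
δ = |180° − 50.48°| = 129.52°
129.52° > 2α = 73.74°  →  invalid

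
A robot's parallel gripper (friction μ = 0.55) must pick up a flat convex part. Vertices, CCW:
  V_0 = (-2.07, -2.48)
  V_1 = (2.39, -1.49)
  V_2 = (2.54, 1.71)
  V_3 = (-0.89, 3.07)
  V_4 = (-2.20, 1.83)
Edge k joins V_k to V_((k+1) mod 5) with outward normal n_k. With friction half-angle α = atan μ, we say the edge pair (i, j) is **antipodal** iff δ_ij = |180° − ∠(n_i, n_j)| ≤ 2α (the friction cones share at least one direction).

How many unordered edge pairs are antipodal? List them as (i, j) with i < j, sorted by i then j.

α = atan 0.55 = 28.81°;  2α = 57.62°
n_0 = (+0.2167, -0.9762)
n_1 = (+0.9989, -0.0468)
n_2 = (+0.3686, +0.9296)
n_3 = (-0.6874, +0.7262)
n_4 = (-0.9995, -0.0301)
  (0,1): δ = 105.20°  ·
  (0,2): δ = 34.14°  ✓
  (0,3): δ = 30.91°  ✓
  (0,4): δ = 79.21°  ·
  (1,2): δ = 108.94°  ·
  (1,3): δ = 43.89°  ✓
  (1,4): δ = 4.41°  ✓
  (2,3): δ = 114.94°  ·
  (2,4): δ = 66.64°  ·
  (3,4): δ = 131.70°  ·
antipodal pairs: 4

count = 4; pairs: (0,2), (0,3), (1,3), (1,4)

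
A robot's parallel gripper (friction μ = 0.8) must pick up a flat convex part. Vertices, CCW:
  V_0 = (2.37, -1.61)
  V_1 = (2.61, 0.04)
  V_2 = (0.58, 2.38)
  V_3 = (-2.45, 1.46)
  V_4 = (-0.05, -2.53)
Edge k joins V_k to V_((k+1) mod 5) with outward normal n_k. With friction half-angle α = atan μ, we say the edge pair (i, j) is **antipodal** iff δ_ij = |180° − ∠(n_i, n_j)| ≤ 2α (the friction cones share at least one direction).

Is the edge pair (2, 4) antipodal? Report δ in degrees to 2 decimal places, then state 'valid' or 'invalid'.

α = atan 0.8 = 38.66°;  2α = 77.32°
edge 2: e_2 = (-3.03, -0.92);  n_2 = (-0.2905, +0.9569)
edge 4: e_4 = (+2.42, +0.92);  n_4 = (+0.3554, -0.9347)
∠(n_2, n_4) = 176.07°
δ = |180° − 176.07°| = 3.93°
3.93° ≤ 2α = 77.32°  →  valid

δ = 3.93°, valid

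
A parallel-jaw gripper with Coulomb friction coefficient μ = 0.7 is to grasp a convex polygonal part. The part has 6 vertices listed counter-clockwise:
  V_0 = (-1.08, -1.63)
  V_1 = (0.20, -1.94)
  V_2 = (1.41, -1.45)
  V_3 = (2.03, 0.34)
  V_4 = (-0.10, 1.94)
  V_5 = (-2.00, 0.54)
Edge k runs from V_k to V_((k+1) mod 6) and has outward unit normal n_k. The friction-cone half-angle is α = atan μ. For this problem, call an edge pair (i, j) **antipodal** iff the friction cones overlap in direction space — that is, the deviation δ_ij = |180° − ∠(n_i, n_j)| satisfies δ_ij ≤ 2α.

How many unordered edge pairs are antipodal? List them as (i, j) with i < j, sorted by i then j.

count = 7; pairs: (0,3), (0,4), (1,3), (1,4), (2,4), (2,5), (3,5)

α = atan 0.7 = 34.99°;  2α = 69.98°
n_0 = (-0.2354, -0.9719)
n_1 = (+0.3753, -0.9269)
n_2 = (+0.9449, -0.3273)
n_3 = (+0.6006, +0.7995)
n_4 = (-0.5932, +0.8051)
n_5 = (-0.9207, -0.3903)
  (0,1): δ = 144.34°  ·
  (0,2): δ = 95.49°  ·
  (0,3): δ = 23.30°  ✓
  (0,4): δ = 50.00°  ✓
  (0,5): δ = 126.59°  ·
  (1,2): δ = 131.15°  ·
  (1,3): δ = 58.96°  ✓
  (1,4): δ = 14.34°  ✓
  (1,5): δ = 90.93°  ·
  (2,3): δ = 107.81°  ·
  (2,4): δ = 34.51°  ✓
  (2,5): δ = 42.08°  ✓
  (3,4): δ = 106.70°  ·
  (3,5): δ = 30.11°  ✓
  (4,5): δ = 103.41°  ·
antipodal pairs: 7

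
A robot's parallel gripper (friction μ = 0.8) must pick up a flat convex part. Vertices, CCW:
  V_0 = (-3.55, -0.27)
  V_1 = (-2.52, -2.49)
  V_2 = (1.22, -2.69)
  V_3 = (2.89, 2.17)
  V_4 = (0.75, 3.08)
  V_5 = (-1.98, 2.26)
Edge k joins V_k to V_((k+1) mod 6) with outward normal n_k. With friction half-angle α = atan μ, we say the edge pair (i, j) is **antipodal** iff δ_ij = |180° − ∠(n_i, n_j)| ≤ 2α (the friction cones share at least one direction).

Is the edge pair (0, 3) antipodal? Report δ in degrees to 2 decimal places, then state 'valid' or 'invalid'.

δ = 42.07°, valid

α = atan 0.8 = 38.66°;  2α = 77.32°
edge 0: e_0 = (+1.03, -2.22);  n_0 = (-0.9071, -0.4209)
edge 3: e_3 = (-2.14, +0.91);  n_3 = (+0.3913, +0.9203)
∠(n_0, n_3) = 137.93°
δ = |180° − 137.93°| = 42.07°
42.07° ≤ 2α = 77.32°  →  valid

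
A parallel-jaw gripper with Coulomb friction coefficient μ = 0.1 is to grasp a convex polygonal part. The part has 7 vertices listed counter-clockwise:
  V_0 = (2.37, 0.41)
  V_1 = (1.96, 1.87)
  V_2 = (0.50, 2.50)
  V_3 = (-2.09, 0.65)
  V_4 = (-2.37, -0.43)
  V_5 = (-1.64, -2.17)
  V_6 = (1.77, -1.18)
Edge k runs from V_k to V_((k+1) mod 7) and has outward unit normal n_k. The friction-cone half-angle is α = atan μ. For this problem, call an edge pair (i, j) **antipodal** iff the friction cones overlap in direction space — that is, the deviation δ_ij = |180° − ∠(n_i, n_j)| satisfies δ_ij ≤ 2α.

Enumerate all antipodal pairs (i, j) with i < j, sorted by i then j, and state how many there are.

α = atan 0.1 = 5.71°;  2α = 11.42°
n_0 = (+0.9628, +0.2704)
n_1 = (+0.3962, +0.9182)
n_2 = (-0.5812, +0.8137)
n_3 = (-0.9680, +0.2510)
n_4 = (-0.9221, -0.3869)
n_5 = (+0.2788, -0.9603)
n_6 = (+0.9356, -0.3531)
  (0,1): δ = 129.03°  ·
  (0,2): δ = 70.15°  ·
  (0,3): δ = 30.22°  ·
  (0,4): δ = 7.07°  ✓
  (0,5): δ = 90.50°  ·
  (0,6): δ = 143.64°  ·
  (1,2): δ = 121.12°  ·
  (1,3): δ = 81.19°  ·
  (1,4): δ = 43.90°  ·
  (1,5): δ = 39.53°  ·
  (1,6): δ = 92.67°  ·
  (2,3): δ = 140.07°  ·
  (2,4): δ = 102.78°  ·
  (2,5): δ = 19.35°  ·
  (2,6): δ = 33.79°  ·
  (3,4): δ = 142.71°  ·
  (3,5): δ = 59.28°  ·
  (3,6): δ = 6.14°  ✓
  (4,5): δ = 96.57°  ·
  (4,6): δ = 43.43°  ·
  (5,6): δ = 126.86°  ·
antipodal pairs: 2

count = 2; pairs: (0,4), (3,6)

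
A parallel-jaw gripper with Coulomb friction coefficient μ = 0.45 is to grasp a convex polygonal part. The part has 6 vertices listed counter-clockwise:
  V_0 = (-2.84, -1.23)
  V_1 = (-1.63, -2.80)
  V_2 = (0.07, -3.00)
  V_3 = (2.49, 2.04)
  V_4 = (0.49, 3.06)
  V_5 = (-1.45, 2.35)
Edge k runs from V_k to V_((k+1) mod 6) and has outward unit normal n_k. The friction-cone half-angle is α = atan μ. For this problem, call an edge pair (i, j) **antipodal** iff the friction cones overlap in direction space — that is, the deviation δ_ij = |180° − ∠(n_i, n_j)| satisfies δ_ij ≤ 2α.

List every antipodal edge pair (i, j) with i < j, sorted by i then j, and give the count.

α = atan 0.45 = 24.23°;  2α = 48.46°
n_0 = (-0.7921, -0.6104)
n_1 = (-0.1168, -0.9932)
n_2 = (+0.9015, -0.4328)
n_3 = (+0.4543, +0.8908)
n_4 = (-0.3437, +0.9391)
n_5 = (-0.9322, +0.3619)
  (0,1): δ = 134.33°  ·
  (0,2): δ = 63.27°  ·
  (0,3): δ = 25.36°  ✓
  (0,4): δ = 72.48°  ·
  (0,5): δ = 121.16°  ·
  (1,2): δ = 108.94°  ·
  (1,3): δ = 20.31°  ✓
  (1,4): δ = 26.81°  ✓
  (1,5): δ = 75.49°  ·
  (2,3): δ = 91.37°  ·
  (2,4): δ = 44.25°  ✓
  (2,5): δ = 4.43°  ✓
  (3,4): δ = 132.88°  ·
  (3,5): δ = 84.20°  ·
  (4,5): δ = 131.32°  ·
antipodal pairs: 5

count = 5; pairs: (0,3), (1,3), (1,4), (2,4), (2,5)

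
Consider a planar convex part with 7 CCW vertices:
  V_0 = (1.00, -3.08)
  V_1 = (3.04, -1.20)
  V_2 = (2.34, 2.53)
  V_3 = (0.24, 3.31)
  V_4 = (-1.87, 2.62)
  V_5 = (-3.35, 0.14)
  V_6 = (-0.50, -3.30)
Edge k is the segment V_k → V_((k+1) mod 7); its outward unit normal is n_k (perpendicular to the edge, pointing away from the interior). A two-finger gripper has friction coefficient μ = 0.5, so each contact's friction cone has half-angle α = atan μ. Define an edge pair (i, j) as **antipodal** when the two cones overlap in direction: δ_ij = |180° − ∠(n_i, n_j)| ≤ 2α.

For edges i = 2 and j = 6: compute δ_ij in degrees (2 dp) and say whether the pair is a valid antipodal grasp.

δ = 28.72°, valid

α = atan 0.5 = 26.57°;  2α = 53.13°
edge 2: e_2 = (-2.10, +0.78);  n_2 = (+0.3482, +0.9374)
edge 6: e_6 = (+1.50, +0.22);  n_6 = (+0.1451, -0.9894)
∠(n_2, n_6) = 151.28°
δ = |180° − 151.28°| = 28.72°
28.72° ≤ 2α = 53.13°  →  valid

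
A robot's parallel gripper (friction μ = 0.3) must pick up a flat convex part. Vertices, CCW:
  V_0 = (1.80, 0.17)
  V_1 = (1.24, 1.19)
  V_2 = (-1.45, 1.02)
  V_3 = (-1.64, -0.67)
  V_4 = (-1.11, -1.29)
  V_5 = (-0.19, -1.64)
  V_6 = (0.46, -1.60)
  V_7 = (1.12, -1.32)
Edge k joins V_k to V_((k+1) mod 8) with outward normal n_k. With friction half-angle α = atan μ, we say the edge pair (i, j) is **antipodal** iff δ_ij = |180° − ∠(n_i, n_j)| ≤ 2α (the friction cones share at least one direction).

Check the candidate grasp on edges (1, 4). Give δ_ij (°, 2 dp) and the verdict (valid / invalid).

δ = 24.44°, valid

α = atan 0.3 = 16.70°;  2α = 33.40°
edge 1: e_1 = (-2.69, -0.17);  n_1 = (-0.0631, +0.9980)
edge 4: e_4 = (+0.92, -0.35);  n_4 = (-0.3556, -0.9346)
∠(n_1, n_4) = 155.56°
δ = |180° − 155.56°| = 24.44°
24.44° ≤ 2α = 33.40°  →  valid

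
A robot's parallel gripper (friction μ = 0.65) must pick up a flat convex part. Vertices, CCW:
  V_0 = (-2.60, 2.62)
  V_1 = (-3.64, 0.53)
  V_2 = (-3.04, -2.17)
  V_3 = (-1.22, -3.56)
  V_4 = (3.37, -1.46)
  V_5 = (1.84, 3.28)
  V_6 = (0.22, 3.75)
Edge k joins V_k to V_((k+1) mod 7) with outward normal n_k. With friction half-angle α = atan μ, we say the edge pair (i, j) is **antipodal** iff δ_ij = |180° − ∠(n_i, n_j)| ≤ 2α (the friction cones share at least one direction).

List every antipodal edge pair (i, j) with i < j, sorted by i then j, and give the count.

α = atan 0.65 = 33.02°;  2α = 66.05°
n_0 = (-0.8953, +0.4455)
n_1 = (-0.9762, -0.2169)
n_2 = (-0.6070, -0.7947)
n_3 = (+0.4160, -0.9093)
n_4 = (+0.9517, +0.3072)
n_5 = (+0.2786, +0.9604)
n_6 = (-0.3720, +0.9282)
  (0,1): δ = 141.02°  ·
  (0,2): δ = 100.91°  ·
  (0,3): δ = 38.96°  ✓
  (0,4): δ = 44.34°  ✓
  (0,5): δ = 100.28°  ·
  (0,6): δ = 138.29°  ·
  (1,2): δ = 139.90°  ·
  (1,3): δ = 77.94°  ·
  (1,4): δ = 5.36°  ✓
  (1,5): δ = 61.29°  ✓
  (1,6): δ = 99.31°  ·
  (2,3): δ = 118.04°  ·
  (2,4): δ = 34.74°  ✓
  (2,5): δ = 21.19°  ✓
  (2,6): δ = 59.21°  ✓
  (3,4): δ = 96.70°  ·
  (3,5): δ = 40.76°  ✓
  (3,6): δ = 2.75°  ✓
  (4,5): δ = 124.07°  ·
  (4,6): δ = 86.05°  ·
  (5,6): δ = 141.98°  ·
antipodal pairs: 9

count = 9; pairs: (0,3), (0,4), (1,4), (1,5), (2,4), (2,5), (2,6), (3,5), (3,6)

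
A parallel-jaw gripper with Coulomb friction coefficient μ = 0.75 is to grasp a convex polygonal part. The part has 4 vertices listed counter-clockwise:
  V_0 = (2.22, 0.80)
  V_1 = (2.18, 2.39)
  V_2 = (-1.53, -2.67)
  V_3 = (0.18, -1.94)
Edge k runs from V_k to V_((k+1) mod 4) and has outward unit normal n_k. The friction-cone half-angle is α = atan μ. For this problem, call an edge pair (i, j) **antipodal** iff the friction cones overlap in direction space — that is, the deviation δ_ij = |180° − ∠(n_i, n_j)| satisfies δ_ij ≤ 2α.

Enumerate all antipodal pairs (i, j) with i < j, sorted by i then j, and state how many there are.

count = 3; pairs: (0,1), (1,2), (1,3)

α = atan 0.75 = 36.87°;  2α = 73.74°
n_0 = (+0.9997, +0.0251)
n_1 = (-0.8065, +0.5913)
n_2 = (+0.3926, -0.9197)
n_3 = (+0.8021, -0.5972)
  (0,1): δ = 37.69°  ✓
  (0,2): δ = 111.68°  ·
  (0,3): δ = 141.89°  ·
  (1,2): δ = 30.63°  ✓
  (1,3): δ = 0.42°  ✓
  (2,3): δ = 149.79°  ·
antipodal pairs: 3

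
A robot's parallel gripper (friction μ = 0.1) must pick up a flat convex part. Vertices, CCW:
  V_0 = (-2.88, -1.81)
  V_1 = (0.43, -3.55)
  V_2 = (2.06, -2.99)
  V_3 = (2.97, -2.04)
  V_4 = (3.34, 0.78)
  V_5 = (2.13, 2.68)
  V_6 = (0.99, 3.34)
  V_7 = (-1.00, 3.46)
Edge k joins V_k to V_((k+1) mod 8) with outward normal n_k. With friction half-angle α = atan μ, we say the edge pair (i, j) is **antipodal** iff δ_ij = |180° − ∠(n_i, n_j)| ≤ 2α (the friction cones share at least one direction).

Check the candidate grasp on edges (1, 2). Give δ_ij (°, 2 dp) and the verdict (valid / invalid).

δ = 152.73°, invalid

α = atan 0.1 = 5.71°;  2α = 11.42°
edge 1: e_1 = (+1.63, +0.56);  n_1 = (+0.3249, -0.9457)
edge 2: e_2 = (+0.91, +0.95);  n_2 = (+0.7221, -0.6917)
∠(n_1, n_2) = 27.27°
δ = |180° − 27.27°| = 152.73°
152.73° > 2α = 11.42°  →  invalid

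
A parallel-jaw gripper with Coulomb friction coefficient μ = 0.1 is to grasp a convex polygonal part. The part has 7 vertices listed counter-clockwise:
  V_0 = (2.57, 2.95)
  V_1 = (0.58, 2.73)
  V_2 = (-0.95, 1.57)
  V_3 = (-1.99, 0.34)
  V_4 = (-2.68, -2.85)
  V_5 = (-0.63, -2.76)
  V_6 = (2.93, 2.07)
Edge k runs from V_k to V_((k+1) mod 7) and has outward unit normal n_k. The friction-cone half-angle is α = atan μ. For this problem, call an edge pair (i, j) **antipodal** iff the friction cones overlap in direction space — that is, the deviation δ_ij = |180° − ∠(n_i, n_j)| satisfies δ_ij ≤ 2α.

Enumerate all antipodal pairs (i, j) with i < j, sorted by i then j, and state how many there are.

α = atan 0.1 = 5.71°;  2α = 11.42°
n_0 = (-0.1099, +0.9939)
n_1 = (-0.6042, +0.7969)
n_2 = (-0.7636, +0.6457)
n_3 = (-0.9774, +0.2114)
n_4 = (+0.0439, -0.9990)
n_5 = (+0.8050, -0.5933)
n_6 = (+0.9255, +0.3786)
  (0,1): δ = 149.14°  ·
  (0,2): δ = 136.52°  ·
  (0,3): δ = 108.51°  ·
  (0,4): δ = 3.79°  ✓
  (0,5): δ = 47.30°  ·
  (0,6): δ = 105.94°  ·
  (1,2): δ = 167.38°  ·
  (1,3): δ = 139.37°  ·
  (1,4): δ = 34.65°  ·
  (1,5): δ = 16.44°  ·
  (1,6): δ = 75.08°  ·
  (2,3): δ = 151.99°  ·
  (2,4): δ = 47.27°  ·
  (2,5): δ = 3.82°  ✓
  (2,6): δ = 62.46°  ·
  (3,4): δ = 75.28°  ·
  (3,5): δ = 24.19°  ·
  (3,6): δ = 34.45°  ·
  (4,5): δ = 128.91°  ·
  (4,6): δ = 70.26°  ·
  (5,6): δ = 121.36°  ·
antipodal pairs: 2

count = 2; pairs: (0,4), (2,5)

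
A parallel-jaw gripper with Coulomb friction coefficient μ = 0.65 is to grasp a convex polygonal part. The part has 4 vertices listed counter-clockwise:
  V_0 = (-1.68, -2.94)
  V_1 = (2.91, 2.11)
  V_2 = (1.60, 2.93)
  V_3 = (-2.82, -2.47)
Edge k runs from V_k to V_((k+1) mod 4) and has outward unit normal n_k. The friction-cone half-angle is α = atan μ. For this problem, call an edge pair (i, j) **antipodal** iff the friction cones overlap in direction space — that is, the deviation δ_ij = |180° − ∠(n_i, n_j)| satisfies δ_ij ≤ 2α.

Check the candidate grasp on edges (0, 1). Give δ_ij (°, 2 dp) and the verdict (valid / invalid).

α = atan 0.65 = 33.02°;  2α = 66.05°
edge 0: e_0 = (+4.59, +5.05);  n_0 = (+0.7400, -0.6726)
edge 1: e_1 = (-1.31, +0.82);  n_1 = (+0.5306, +0.8476)
∠(n_0, n_1) = 100.22°
δ = |180° − 100.22°| = 79.78°
79.78° > 2α = 66.05°  →  invalid

δ = 79.78°, invalid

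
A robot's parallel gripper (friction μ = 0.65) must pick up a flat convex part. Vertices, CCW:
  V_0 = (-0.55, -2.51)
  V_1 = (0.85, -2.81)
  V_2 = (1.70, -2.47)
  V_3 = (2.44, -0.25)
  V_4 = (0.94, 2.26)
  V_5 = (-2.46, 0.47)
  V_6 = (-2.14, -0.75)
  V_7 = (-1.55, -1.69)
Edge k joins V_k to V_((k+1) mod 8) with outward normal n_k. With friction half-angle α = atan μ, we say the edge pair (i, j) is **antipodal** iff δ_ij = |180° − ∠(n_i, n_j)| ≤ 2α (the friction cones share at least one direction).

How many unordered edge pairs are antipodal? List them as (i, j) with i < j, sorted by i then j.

α = atan 0.65 = 33.02°;  2α = 66.05°
n_0 = (-0.2095, -0.9778)
n_1 = (+0.3714, -0.9285)
n_2 = (+0.9487, -0.3162)
n_3 = (+0.8584, +0.5130)
n_4 = (-0.4659, +0.8849)
n_5 = (-0.9673, -0.2537)
n_6 = (-0.8470, -0.5316)
n_7 = (-0.6341, -0.7733)
  (0,1): δ = 146.10°  ·
  (0,2): δ = 96.34°  ·
  (0,3): δ = 47.04°  ✓
  (0,4): δ = 39.86°  ✓
  (0,5): δ = 116.79°  ·
  (0,6): δ = 134.21°  ·
  (0,7): δ = 152.74°  ·
  (1,2): δ = 130.24°  ·
  (1,3): δ = 80.94°  ·
  (1,4): δ = 5.96°  ✓
  (1,5): δ = 82.90°  ·
  (1,6): δ = 100.31°  ·
  (1,7): δ = 118.85°  ·
  (2,3): δ = 130.70°  ·
  (2,4): δ = 43.80°  ✓
  (2,5): δ = 33.13°  ✓
  (2,6): δ = 50.55°  ✓
  (2,7): δ = 69.08°  ·
  (3,4): δ = 93.10°  ·
  (3,5): δ = 16.17°  ✓
  (3,6): δ = 1.25°  ✓
  (3,7): δ = 19.79°  ✓
  (4,5): δ = 103.07°  ·
  (4,6): δ = 85.65°  ·
  (4,7): δ = 67.12°  ·
  (5,6): δ = 162.58°  ·
  (5,7): δ = 144.05°  ·
  (6,7): δ = 161.47°  ·
antipodal pairs: 9

count = 9; pairs: (0,3), (0,4), (1,4), (2,4), (2,5), (2,6), (3,5), (3,6), (3,7)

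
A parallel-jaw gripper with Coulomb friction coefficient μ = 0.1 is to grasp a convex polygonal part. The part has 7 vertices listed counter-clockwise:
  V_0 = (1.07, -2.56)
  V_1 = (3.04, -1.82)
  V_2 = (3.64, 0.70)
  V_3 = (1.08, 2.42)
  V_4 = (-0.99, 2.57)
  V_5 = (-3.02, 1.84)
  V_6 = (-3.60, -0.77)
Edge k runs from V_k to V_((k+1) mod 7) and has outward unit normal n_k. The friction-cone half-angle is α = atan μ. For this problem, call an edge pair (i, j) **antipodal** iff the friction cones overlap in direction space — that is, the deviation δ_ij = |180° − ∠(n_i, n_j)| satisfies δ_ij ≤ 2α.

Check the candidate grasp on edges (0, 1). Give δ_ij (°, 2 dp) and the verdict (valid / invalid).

α = atan 0.1 = 5.71°;  2α = 11.42°
edge 0: e_0 = (+1.97, +0.74);  n_0 = (+0.3516, -0.9361)
edge 1: e_1 = (+0.60, +2.52);  n_1 = (+0.9728, -0.2316)
∠(n_0, n_1) = 56.02°
δ = |180° − 56.02°| = 123.98°
123.98° > 2α = 11.42°  →  invalid

δ = 123.98°, invalid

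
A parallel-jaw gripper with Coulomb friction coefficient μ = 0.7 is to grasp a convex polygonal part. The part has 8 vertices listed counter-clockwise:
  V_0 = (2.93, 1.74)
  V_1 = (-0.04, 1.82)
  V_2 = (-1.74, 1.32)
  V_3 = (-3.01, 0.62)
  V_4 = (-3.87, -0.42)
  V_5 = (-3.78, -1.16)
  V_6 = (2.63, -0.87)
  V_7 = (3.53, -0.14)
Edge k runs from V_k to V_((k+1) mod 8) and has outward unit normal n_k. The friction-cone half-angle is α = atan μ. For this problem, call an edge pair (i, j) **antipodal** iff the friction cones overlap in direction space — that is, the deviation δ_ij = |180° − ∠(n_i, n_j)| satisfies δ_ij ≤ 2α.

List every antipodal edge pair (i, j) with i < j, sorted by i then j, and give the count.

α = atan 0.7 = 34.99°;  2α = 69.98°
n_0 = (+0.0269, +0.9996)
n_1 = (-0.2822, +0.9594)
n_2 = (-0.4827, +0.8758)
n_3 = (-0.7706, +0.6373)
n_4 = (-0.9927, -0.1207)
n_5 = (+0.0452, -0.9990)
n_6 = (+0.6299, -0.7766)
n_7 = (+0.9527, +0.3040)
  (0,1): δ = 162.07°  ·
  (0,2): δ = 149.59°  ·
  (0,3): δ = 128.05°  ·
  (0,4): δ = 81.52°  ·
  (0,5): δ = 4.13°  ✓
  (0,6): δ = 40.59°  ✓
  (0,7): δ = 109.24°  ·
  (1,2): δ = 167.53°  ·
  (1,3): δ = 145.98°  ·
  (1,4): δ = 99.46°  ·
  (1,5): δ = 13.80°  ✓
  (1,6): δ = 22.66°  ✓
  (1,7): δ = 91.31°  ·
  (2,3): δ = 158.45°  ·
  (2,4): δ = 111.93°  ·
  (2,5): δ = 26.27°  ✓
  (2,6): δ = 10.18°  ✓
  (2,7): δ = 78.84°  ·
  (3,4): δ = 133.48°  ·
  (3,5): δ = 47.82°  ✓
  (3,6): δ = 11.37°  ✓
  (3,7): δ = 57.29°  ✓
  (4,5): δ = 94.34°  ·
  (4,6): δ = 57.89°  ✓
  (4,7): δ = 10.77°  ✓
  (5,6): δ = 143.54°  ·
  (5,7): δ = 74.89°  ·
  (6,7): δ = 111.35°  ·
antipodal pairs: 11

count = 11; pairs: (0,5), (0,6), (1,5), (1,6), (2,5), (2,6), (3,5), (3,6), (3,7), (4,6), (4,7)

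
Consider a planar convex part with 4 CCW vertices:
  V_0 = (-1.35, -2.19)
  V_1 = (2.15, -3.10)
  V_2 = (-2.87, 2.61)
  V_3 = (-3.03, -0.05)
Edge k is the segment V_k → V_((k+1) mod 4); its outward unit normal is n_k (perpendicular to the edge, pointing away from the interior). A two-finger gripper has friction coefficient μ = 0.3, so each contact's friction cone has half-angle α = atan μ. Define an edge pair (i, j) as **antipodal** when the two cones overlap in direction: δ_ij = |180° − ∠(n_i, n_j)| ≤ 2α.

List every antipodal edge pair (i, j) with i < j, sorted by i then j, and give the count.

α = atan 0.3 = 16.70°;  2α = 33.40°
n_0 = (-0.2516, -0.9678)
n_1 = (+0.7510, +0.6603)
n_2 = (-0.9982, +0.0600)
n_3 = (-0.7866, -0.6175)
  (0,1): δ = 34.11°  ·
  (0,2): δ = 101.13°  ·
  (0,3): δ = 142.71°  ·
  (1,2): δ = 44.76°  ·
  (1,3): δ = 3.19°  ✓
  (2,3): δ = 138.42°  ·
antipodal pairs: 1

count = 1; pairs: (1,3)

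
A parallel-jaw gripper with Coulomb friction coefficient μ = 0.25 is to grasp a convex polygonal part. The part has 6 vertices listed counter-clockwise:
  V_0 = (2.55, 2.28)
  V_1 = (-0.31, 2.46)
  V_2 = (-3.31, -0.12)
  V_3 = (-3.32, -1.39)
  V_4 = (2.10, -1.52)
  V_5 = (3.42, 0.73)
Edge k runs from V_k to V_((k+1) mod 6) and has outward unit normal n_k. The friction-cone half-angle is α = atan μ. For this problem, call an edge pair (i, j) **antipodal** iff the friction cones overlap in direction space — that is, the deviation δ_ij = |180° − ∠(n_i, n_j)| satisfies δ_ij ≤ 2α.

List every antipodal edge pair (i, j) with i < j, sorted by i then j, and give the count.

α = atan 0.25 = 14.04°;  2α = 28.07°
n_0 = (+0.0628, +0.9980)
n_1 = (-0.6520, +0.7582)
n_2 = (-1.0000, +0.0079)
n_3 = (-0.0240, -0.9997)
n_4 = (+0.8625, -0.5060)
n_5 = (+0.8720, +0.4895)
  (0,1): δ = 135.70°  ·
  (0,2): δ = 86.85°  ·
  (0,3): δ = 2.23°  ✓
  (0,4): δ = 63.20°  ·
  (0,5): δ = 122.91°  ·
  (1,2): δ = 131.15°  ·
  (1,3): δ = 42.07°  ·
  (1,4): δ = 18.91°  ✓
  (1,5): δ = 78.61°  ·
  (2,3): δ = 90.92°  ·
  (2,4): δ = 29.95°  ·
  (2,5): δ = 29.76°  ·
  (3,4): δ = 119.02°  ·
  (3,5): δ = 59.32°  ·
  (4,5): δ = 120.30°  ·
antipodal pairs: 2

count = 2; pairs: (0,3), (1,4)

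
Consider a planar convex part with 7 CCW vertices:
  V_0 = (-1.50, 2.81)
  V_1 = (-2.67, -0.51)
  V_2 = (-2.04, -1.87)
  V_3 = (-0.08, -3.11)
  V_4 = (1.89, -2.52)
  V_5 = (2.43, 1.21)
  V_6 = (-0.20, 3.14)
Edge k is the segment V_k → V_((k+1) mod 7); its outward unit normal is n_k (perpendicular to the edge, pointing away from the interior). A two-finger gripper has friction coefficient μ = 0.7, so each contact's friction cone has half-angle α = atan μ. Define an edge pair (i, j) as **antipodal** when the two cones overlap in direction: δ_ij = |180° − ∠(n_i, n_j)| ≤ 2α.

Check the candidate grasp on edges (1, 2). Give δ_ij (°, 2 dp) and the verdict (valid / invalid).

α = atan 0.7 = 34.99°;  2α = 69.98°
edge 1: e_1 = (+0.63, -1.36);  n_1 = (-0.9074, -0.4203)
edge 2: e_2 = (+1.96, -1.24);  n_2 = (-0.5346, -0.8451)
∠(n_1, n_2) = 32.83°
δ = |180° − 32.83°| = 147.17°
147.17° > 2α = 69.98°  →  invalid

δ = 147.17°, invalid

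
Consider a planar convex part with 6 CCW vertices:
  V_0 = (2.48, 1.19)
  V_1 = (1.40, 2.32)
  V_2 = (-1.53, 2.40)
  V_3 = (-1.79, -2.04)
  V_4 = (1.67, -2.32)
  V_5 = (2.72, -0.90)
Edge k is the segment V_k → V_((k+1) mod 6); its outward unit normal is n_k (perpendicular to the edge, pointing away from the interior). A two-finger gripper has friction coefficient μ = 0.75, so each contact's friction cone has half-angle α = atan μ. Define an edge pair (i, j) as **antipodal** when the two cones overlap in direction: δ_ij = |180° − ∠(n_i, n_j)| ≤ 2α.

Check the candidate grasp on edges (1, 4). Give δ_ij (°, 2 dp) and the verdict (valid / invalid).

α = atan 0.75 = 36.87°;  2α = 73.74°
edge 1: e_1 = (-2.93, +0.08);  n_1 = (+0.0273, +0.9996)
edge 4: e_4 = (+1.05, +1.42);  n_4 = (+0.8041, -0.5946)
∠(n_1, n_4) = 124.92°
δ = |180° − 124.92°| = 55.08°
55.08° ≤ 2α = 73.74°  →  valid

δ = 55.08°, valid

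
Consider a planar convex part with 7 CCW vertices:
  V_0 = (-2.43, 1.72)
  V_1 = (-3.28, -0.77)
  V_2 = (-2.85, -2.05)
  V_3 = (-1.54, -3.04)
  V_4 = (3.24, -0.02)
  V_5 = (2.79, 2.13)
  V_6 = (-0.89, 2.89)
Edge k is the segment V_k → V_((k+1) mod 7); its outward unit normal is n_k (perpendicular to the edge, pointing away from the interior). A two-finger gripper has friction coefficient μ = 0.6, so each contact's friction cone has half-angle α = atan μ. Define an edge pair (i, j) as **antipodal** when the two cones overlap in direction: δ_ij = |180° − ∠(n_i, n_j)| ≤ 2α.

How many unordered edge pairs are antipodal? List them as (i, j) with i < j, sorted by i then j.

count = 8; pairs: (0,3), (0,4), (1,4), (1,5), (2,4), (2,5), (3,5), (3,6)

α = atan 0.6 = 30.96°;  2α = 61.93°
n_0 = (-0.9464, +0.3231)
n_1 = (-0.9479, -0.3184)
n_2 = (-0.6029, -0.7978)
n_3 = (+0.5341, -0.8454)
n_4 = (+0.9788, +0.2049)
n_5 = (+0.2023, +0.9793)
n_6 = (-0.6050, +0.7963)
  (0,1): δ = 142.58°  ·
  (0,2): δ = 108.23°  ·
  (0,3): δ = 38.87°  ✓
  (0,4): δ = 30.67°  ✓
  (0,5): δ = 97.18°  ·
  (0,6): δ = 146.07°  ·
  (1,2): δ = 145.65°  ·
  (1,3): δ = 76.28°  ·
  (1,4): δ = 6.75°  ✓
  (1,5): δ = 59.76°  ✓
  (1,6): δ = 108.66°  ·
  (2,3): δ = 110.64°  ·
  (2,4): δ = 41.10°  ✓
  (2,5): δ = 25.41°  ✓
  (2,6): δ = 74.30°  ·
  (3,4): δ = 110.46°  ·
  (3,5): δ = 43.95°  ✓
  (3,6): δ = 4.94°  ✓
  (4,5): δ = 113.49°  ·
  (4,6): δ = 64.60°  ·
  (5,6): δ = 131.11°  ·
antipodal pairs: 8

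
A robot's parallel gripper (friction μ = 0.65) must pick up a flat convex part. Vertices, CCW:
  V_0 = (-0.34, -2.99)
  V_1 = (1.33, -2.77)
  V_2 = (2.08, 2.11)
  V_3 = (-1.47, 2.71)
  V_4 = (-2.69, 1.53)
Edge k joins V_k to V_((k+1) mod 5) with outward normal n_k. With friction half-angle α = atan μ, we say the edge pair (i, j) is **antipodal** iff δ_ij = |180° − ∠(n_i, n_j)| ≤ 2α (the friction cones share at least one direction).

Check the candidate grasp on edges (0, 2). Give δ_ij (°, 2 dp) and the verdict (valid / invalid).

δ = 17.10°, valid

α = atan 0.65 = 33.02°;  2α = 66.05°
edge 0: e_0 = (+1.67, +0.22);  n_0 = (+0.1306, -0.9914)
edge 2: e_2 = (-3.55, +0.60);  n_2 = (+0.1667, +0.9860)
∠(n_0, n_2) = 162.90°
δ = |180° − 162.90°| = 17.10°
17.10° ≤ 2α = 66.05°  →  valid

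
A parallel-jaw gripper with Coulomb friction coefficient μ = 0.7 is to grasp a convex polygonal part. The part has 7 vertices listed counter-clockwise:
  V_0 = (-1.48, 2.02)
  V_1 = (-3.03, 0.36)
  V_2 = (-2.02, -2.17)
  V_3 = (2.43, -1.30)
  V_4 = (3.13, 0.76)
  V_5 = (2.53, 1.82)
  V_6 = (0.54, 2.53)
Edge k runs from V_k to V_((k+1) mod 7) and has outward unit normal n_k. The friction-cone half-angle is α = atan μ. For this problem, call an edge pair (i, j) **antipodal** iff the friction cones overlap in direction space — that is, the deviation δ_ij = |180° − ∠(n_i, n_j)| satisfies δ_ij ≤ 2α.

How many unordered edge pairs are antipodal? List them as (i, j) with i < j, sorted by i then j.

α = atan 0.7 = 34.99°;  2α = 69.98°
n_0 = (-0.7309, +0.6825)
n_1 = (-0.9287, -0.3708)
n_2 = (+0.1919, -0.9814)
n_3 = (+0.9468, -0.3217)
n_4 = (+0.8703, +0.4926)
n_5 = (+0.3360, +0.9418)
n_6 = (-0.2448, +0.9696)
  (0,1): δ = 115.20°  ·
  (0,2): δ = 35.90°  ✓
  (0,3): δ = 24.27°  ✓
  (0,4): δ = 72.55°  ·
  (0,5): δ = 113.40°  ·
  (0,6): δ = 147.21°  ·
  (1,2): δ = 100.70°  ·
  (1,3): δ = 40.53°  ✓
  (1,4): δ = 7.75°  ✓
  (1,5): δ = 48.60°  ✓
  (1,6): δ = 82.41°  ·
  (2,3): δ = 119.83°  ·
  (2,4): δ = 71.55°  ·
  (2,5): δ = 30.70°  ✓
  (2,6): δ = 3.11°  ✓
  (3,4): δ = 131.72°  ·
  (3,5): δ = 90.87°  ·
  (3,6): δ = 57.06°  ✓
  (4,5): δ = 139.15°  ·
  (4,6): δ = 105.34°  ·
  (5,6): δ = 146.19°  ·
antipodal pairs: 8

count = 8; pairs: (0,2), (0,3), (1,3), (1,4), (1,5), (2,5), (2,6), (3,6)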